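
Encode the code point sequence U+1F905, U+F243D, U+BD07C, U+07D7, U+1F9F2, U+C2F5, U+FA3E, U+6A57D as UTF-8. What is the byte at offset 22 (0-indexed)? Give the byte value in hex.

0xA8

U+1F905 → 4-byte form F0 9F A4 85 at offsets 0–3.
U+F243D → 4-byte form F3 B2 90 BD at offsets 4–7.
U+BD07C → 4-byte form F2 BD 81 BC at offsets 8–11.
U+07D7 → 2-byte form DF 97 at offsets 12–13.
U+1F9F2 → 4-byte form F0 9F A7 B2 at offsets 14–17.
U+C2F5 → 3-byte form EC 8B B5 at offsets 18–20.
U+FA3E → 3-byte form EF A8 BE at offsets 21–23.
Offset 22 falls in char 7's range; it's byte 2 of EF A8 BE = 0xA8.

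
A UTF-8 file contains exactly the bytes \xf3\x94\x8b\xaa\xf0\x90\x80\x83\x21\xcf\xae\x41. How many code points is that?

Byte at offset 0: 0xF3 = 11110011 → 4-byte char (#1). Advance 4.
Byte at offset 4: 0xF0 = 11110000 → 4-byte char (#2). Advance 4.
Byte at offset 8: 0x21 = 00100001 → 1-byte char (#3). Advance 1.
Byte at offset 9: 0xCF = 11001111 → 2-byte char (#4). Advance 2.
Byte at offset 11: 0x41 = 01000001 → 1-byte char (#5). Advance 1.
Reached end at offset 12 after 5 code points.

5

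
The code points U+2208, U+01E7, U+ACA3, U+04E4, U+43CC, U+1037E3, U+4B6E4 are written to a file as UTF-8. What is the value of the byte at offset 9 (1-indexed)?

1-indexed offset 9 is 0-indexed offset 8.
U+2208 → 3-byte form E2 88 88 at offsets 0–2.
U+01E7 → 2-byte form C7 A7 at offsets 3–4.
U+ACA3 → 3-byte form EA B2 A3 at offsets 5–7.
U+04E4 → 2-byte form D3 A4 at offsets 8–9.
Offset 8 falls in char 4's range; it's byte 1 of D3 A4 = 0xD3.

0xD3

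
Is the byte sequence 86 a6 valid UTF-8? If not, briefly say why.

Byte 0x86 = 10000110 has the form 10xxxxxx — a continuation byte — but there is no preceding leading byte.

invalid (continuation byte with no leading byte)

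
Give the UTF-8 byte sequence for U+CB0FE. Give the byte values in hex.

F3 8B 83 BE

U+CB0FE = 0xCB0FE = 831742 decimal. In range U+10000–U+10FFFF → 4-byte form: 11110xxx 10xxxxxx 10xxxxxx 10xxxxxx.
Binary (21 bits): 011001011000011111110.
Split 3+6+6+6: 011 | 001011 | 000011 | 111110.
Byte 1: 11110011 = 0xF3.
Byte 2: 10001011 = 0x8B.
Byte 3: 10000011 = 0x83.
Byte 4: 10111110 = 0xBE.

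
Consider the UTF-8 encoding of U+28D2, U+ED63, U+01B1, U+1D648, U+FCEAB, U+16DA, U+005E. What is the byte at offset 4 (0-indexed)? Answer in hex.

U+28D2 → 3-byte form E2 A3 92 at offsets 0–2.
U+ED63 → 3-byte form EE B5 A3 at offsets 3–5.
Offset 4 falls in char 2's range; it's byte 2 of EE B5 A3 = 0xB5.

0xB5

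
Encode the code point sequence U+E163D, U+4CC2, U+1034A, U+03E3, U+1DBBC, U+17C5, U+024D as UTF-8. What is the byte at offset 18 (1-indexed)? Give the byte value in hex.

1-indexed offset 18 is 0-indexed offset 17.
U+E163D → 4-byte form F3 A1 98 BD at offsets 0–3.
U+4CC2 → 3-byte form E4 B3 82 at offsets 4–6.
U+1034A → 4-byte form F0 90 8D 8A at offsets 7–10.
U+03E3 → 2-byte form CF A3 at offsets 11–12.
U+1DBBC → 4-byte form F0 9D AE BC at offsets 13–16.
U+17C5 → 3-byte form E1 9F 85 at offsets 17–19.
Offset 17 falls in char 6's range; it's byte 1 of E1 9F 85 = 0xE1.

0xE1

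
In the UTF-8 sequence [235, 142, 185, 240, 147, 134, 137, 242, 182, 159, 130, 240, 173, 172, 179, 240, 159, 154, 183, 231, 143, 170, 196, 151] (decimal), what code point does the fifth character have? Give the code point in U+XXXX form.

Offset 0: leading byte 0xEB = 11101011 → 3-byte char #1 = EB 8E B9.
Offset 3: leading byte 0xF0 = 11110000 → 4-byte char #2 = F0 93 86 89.
Offset 7: leading byte 0xF2 = 11110010 → 4-byte char #3 = F2 B6 9F 82.
Offset 11: leading byte 0xF0 = 11110000 → 4-byte char #4 = F0 AD AC B3.
Offset 15: leading byte 0xF0 = 11110000 → 4-byte char #5 = F0 9F 9A B7.
Leading byte 0xF0 = 11110000 matches 11110xxx → 4-byte sequence.
Byte 1: 0xF0 = 11110000, payload 000 (3 bits).
Byte 2: 0x9F = 10011111 (10xxxxxx ✓), payload 011111.
Byte 3: 0x9A = 10011010 (10xxxxxx ✓), payload 011010.
Byte 4: 0xB7 = 10110111 (10xxxxxx ✓), payload 110111.
Concatenate: 000011111011010110111 = 0x1F6B7 (21 bits → U+1F6B7).

U+1F6B7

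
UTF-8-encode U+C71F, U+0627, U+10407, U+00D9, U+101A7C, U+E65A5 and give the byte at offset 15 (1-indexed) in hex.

0xBC

1-indexed offset 15 is 0-indexed offset 14.
U+C71F → 3-byte form EC 9C 9F at offsets 0–2.
U+0627 → 2-byte form D8 A7 at offsets 3–4.
U+10407 → 4-byte form F0 90 90 87 at offsets 5–8.
U+00D9 → 2-byte form C3 99 at offsets 9–10.
U+101A7C → 4-byte form F4 81 A9 BC at offsets 11–14.
Offset 14 falls in char 5's range; it's byte 4 of F4 81 A9 BC = 0xBC.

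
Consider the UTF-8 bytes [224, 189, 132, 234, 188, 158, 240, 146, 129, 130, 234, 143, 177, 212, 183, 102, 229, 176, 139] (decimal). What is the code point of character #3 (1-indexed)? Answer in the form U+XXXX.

Offset 0: leading byte 0xE0 = 11100000 → 3-byte char #1 = E0 BD 84.
Offset 3: leading byte 0xEA = 11101010 → 3-byte char #2 = EA BC 9E.
Offset 6: leading byte 0xF0 = 11110000 → 4-byte char #3 = F0 92 81 82.
Leading byte 0xF0 = 11110000 matches 11110xxx → 4-byte sequence.
Byte 1: 0xF0 = 11110000, payload 000 (3 bits).
Byte 2: 0x92 = 10010010 (10xxxxxx ✓), payload 010010.
Byte 3: 0x81 = 10000001 (10xxxxxx ✓), payload 000001.
Byte 4: 0x82 = 10000010 (10xxxxxx ✓), payload 000010.
Concatenate: 000010010000001000010 = 0x12042 (21 bits → U+12042).

U+12042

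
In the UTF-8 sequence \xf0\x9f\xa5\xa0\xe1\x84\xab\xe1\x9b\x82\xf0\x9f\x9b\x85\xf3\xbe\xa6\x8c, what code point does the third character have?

U+16C2

Offset 0: leading byte 0xF0 = 11110000 → 4-byte char #1 = F0 9F A5 A0.
Offset 4: leading byte 0xE1 = 11100001 → 3-byte char #2 = E1 84 AB.
Offset 7: leading byte 0xE1 = 11100001 → 3-byte char #3 = E1 9B 82.
Leading byte 0xE1 = 11100001 matches 1110xxxx → 3-byte sequence.
Byte 1: 0xE1 = 11100001, payload 0001 (4 bits).
Byte 2: 0x9B = 10011011 (10xxxxxx ✓), payload 011011.
Byte 3: 0x82 = 10000010 (10xxxxxx ✓), payload 000010.
Concatenate: 0001011011000010 = 0x16C2 (16 bits → U+16C2).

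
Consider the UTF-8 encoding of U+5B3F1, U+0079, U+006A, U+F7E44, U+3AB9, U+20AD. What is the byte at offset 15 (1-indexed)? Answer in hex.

0x82

1-indexed offset 15 is 0-indexed offset 14.
U+5B3F1 → 4-byte form F1 9B 8F B1 at offsets 0–3.
U+0079 → 1-byte form 79 at offsets 4–4.
U+006A → 1-byte form 6A at offsets 5–5.
U+F7E44 → 4-byte form F3 B7 B9 84 at offsets 6–9.
U+3AB9 → 3-byte form E3 AA B9 at offsets 10–12.
U+20AD → 3-byte form E2 82 AD at offsets 13–15.
Offset 14 falls in char 6's range; it's byte 2 of E2 82 AD = 0x82.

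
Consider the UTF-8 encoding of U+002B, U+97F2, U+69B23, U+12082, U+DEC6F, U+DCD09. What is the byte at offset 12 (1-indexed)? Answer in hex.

1-indexed offset 12 is 0-indexed offset 11.
U+002B → 1-byte form 2B at offsets 0–0.
U+97F2 → 3-byte form E9 9F B2 at offsets 1–3.
U+69B23 → 4-byte form F1 A9 AC A3 at offsets 4–7.
U+12082 → 4-byte form F0 92 82 82 at offsets 8–11.
Offset 11 falls in char 4's range; it's byte 4 of F0 92 82 82 = 0x82.

0x82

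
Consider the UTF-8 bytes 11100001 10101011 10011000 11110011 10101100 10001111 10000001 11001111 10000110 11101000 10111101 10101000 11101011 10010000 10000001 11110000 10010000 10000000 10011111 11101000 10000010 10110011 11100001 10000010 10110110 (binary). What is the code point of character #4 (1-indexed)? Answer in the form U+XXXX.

U+8F68

Offset 0: leading byte 0xE1 = 11100001 → 3-byte char #1 = E1 AB 98.
Offset 3: leading byte 0xF3 = 11110011 → 4-byte char #2 = F3 AC 8F 81.
Offset 7: leading byte 0xCF = 11001111 → 2-byte char #3 = CF 86.
Offset 9: leading byte 0xE8 = 11101000 → 3-byte char #4 = E8 BD A8.
Leading byte 0xE8 = 11101000 matches 1110xxxx → 3-byte sequence.
Byte 1: 0xE8 = 11101000, payload 1000 (4 bits).
Byte 2: 0xBD = 10111101 (10xxxxxx ✓), payload 111101.
Byte 3: 0xA8 = 10101000 (10xxxxxx ✓), payload 101000.
Concatenate: 1000111101101000 = 0x8F68 (16 bits → U+8F68).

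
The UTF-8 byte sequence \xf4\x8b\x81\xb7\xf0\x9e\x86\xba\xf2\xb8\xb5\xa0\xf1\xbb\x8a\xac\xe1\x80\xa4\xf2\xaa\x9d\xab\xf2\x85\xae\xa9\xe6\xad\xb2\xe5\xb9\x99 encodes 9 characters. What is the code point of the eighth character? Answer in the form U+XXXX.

U+6B72

Offset 0: leading byte 0xF4 = 11110100 → 4-byte char #1 = F4 8B 81 B7.
Offset 4: leading byte 0xF0 = 11110000 → 4-byte char #2 = F0 9E 86 BA.
Offset 8: leading byte 0xF2 = 11110010 → 4-byte char #3 = F2 B8 B5 A0.
Offset 12: leading byte 0xF1 = 11110001 → 4-byte char #4 = F1 BB 8A AC.
Offset 16: leading byte 0xE1 = 11100001 → 3-byte char #5 = E1 80 A4.
Offset 19: leading byte 0xF2 = 11110010 → 4-byte char #6 = F2 AA 9D AB.
Offset 23: leading byte 0xF2 = 11110010 → 4-byte char #7 = F2 85 AE A9.
Offset 27: leading byte 0xE6 = 11100110 → 3-byte char #8 = E6 AD B2.
Leading byte 0xE6 = 11100110 matches 1110xxxx → 3-byte sequence.
Byte 1: 0xE6 = 11100110, payload 0110 (4 bits).
Byte 2: 0xAD = 10101101 (10xxxxxx ✓), payload 101101.
Byte 3: 0xB2 = 10110010 (10xxxxxx ✓), payload 110010.
Concatenate: 0110101101110010 = 0x6B72 (16 bits → U+6B72).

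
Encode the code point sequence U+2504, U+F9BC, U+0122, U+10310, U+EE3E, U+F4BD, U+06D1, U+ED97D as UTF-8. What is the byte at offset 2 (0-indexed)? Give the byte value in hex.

0x84

U+2504 → 3-byte form E2 94 84 at offsets 0–2.
Offset 2 falls in char 1's range; it's byte 3 of E2 94 84 = 0x84.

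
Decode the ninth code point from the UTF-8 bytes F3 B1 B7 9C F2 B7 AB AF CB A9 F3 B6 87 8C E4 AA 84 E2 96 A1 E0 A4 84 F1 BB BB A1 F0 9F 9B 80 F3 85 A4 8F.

Offset 0: leading byte 0xF3 = 11110011 → 4-byte char #1 = F3 B1 B7 9C.
Offset 4: leading byte 0xF2 = 11110010 → 4-byte char #2 = F2 B7 AB AF.
Offset 8: leading byte 0xCB = 11001011 → 2-byte char #3 = CB A9.
Offset 10: leading byte 0xF3 = 11110011 → 4-byte char #4 = F3 B6 87 8C.
Offset 14: leading byte 0xE4 = 11100100 → 3-byte char #5 = E4 AA 84.
Offset 17: leading byte 0xE2 = 11100010 → 3-byte char #6 = E2 96 A1.
Offset 20: leading byte 0xE0 = 11100000 → 3-byte char #7 = E0 A4 84.
Offset 23: leading byte 0xF1 = 11110001 → 4-byte char #8 = F1 BB BB A1.
Offset 27: leading byte 0xF0 = 11110000 → 4-byte char #9 = F0 9F 9B 80.
Leading byte 0xF0 = 11110000 matches 11110xxx → 4-byte sequence.
Byte 1: 0xF0 = 11110000, payload 000 (3 bits).
Byte 2: 0x9F = 10011111 (10xxxxxx ✓), payload 011111.
Byte 3: 0x9B = 10011011 (10xxxxxx ✓), payload 011011.
Byte 4: 0x80 = 10000000 (10xxxxxx ✓), payload 000000.
Concatenate: 000011111011011000000 = 0x1F6C0 (21 bits → U+1F6C0).

U+1F6C0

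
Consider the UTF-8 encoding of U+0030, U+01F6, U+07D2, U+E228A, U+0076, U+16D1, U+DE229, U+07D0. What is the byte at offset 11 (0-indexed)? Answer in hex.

U+0030 → 1-byte form 30 at offsets 0–0.
U+01F6 → 2-byte form C7 B6 at offsets 1–2.
U+07D2 → 2-byte form DF 92 at offsets 3–4.
U+E228A → 4-byte form F3 A2 8A 8A at offsets 5–8.
U+0076 → 1-byte form 76 at offsets 9–9.
U+16D1 → 3-byte form E1 9B 91 at offsets 10–12.
Offset 11 falls in char 6's range; it's byte 2 of E1 9B 91 = 0x9B.

0x9B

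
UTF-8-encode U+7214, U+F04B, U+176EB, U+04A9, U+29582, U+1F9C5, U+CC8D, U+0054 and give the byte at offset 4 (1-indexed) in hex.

1-indexed offset 4 is 0-indexed offset 3.
U+7214 → 3-byte form E7 88 94 at offsets 0–2.
U+F04B → 3-byte form EF 81 8B at offsets 3–5.
Offset 3 falls in char 2's range; it's byte 1 of EF 81 8B = 0xEF.

0xEF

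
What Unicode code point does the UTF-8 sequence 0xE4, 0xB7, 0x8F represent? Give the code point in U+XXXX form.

Leading byte 0xE4 = 11100100 matches 1110xxxx → 3-byte sequence.
Byte 1: 0xE4 = 11100100, payload 0100 (4 bits).
Byte 2: 0xB7 = 10110111 (10xxxxxx ✓), payload 110111.
Byte 3: 0x8F = 10001111 (10xxxxxx ✓), payload 001111.
Concatenate: 0100110111001111 = 0x4DCF (16 bits → U+4DCF).

U+4DCF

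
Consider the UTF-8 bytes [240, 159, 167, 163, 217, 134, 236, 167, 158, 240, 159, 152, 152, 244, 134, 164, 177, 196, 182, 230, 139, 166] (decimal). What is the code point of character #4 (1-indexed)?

Offset 0: leading byte 0xF0 = 11110000 → 4-byte char #1 = F0 9F A7 A3.
Offset 4: leading byte 0xD9 = 11011001 → 2-byte char #2 = D9 86.
Offset 6: leading byte 0xEC = 11101100 → 3-byte char #3 = EC A7 9E.
Offset 9: leading byte 0xF0 = 11110000 → 4-byte char #4 = F0 9F 98 98.
Leading byte 0xF0 = 11110000 matches 11110xxx → 4-byte sequence.
Byte 1: 0xF0 = 11110000, payload 000 (3 bits).
Byte 2: 0x9F = 10011111 (10xxxxxx ✓), payload 011111.
Byte 3: 0x98 = 10011000 (10xxxxxx ✓), payload 011000.
Byte 4: 0x98 = 10011000 (10xxxxxx ✓), payload 011000.
Concatenate: 000011111011000011000 = 0x1F618 (21 bits → U+1F618).

U+1F618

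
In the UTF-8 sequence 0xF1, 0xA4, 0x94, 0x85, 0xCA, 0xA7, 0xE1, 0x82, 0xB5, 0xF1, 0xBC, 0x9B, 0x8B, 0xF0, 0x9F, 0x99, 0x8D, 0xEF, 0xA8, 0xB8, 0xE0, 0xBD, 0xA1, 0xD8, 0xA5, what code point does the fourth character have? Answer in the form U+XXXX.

Offset 0: leading byte 0xF1 = 11110001 → 4-byte char #1 = F1 A4 94 85.
Offset 4: leading byte 0xCA = 11001010 → 2-byte char #2 = CA A7.
Offset 6: leading byte 0xE1 = 11100001 → 3-byte char #3 = E1 82 B5.
Offset 9: leading byte 0xF1 = 11110001 → 4-byte char #4 = F1 BC 9B 8B.
Leading byte 0xF1 = 11110001 matches 11110xxx → 4-byte sequence.
Byte 1: 0xF1 = 11110001, payload 001 (3 bits).
Byte 2: 0xBC = 10111100 (10xxxxxx ✓), payload 111100.
Byte 3: 0x9B = 10011011 (10xxxxxx ✓), payload 011011.
Byte 4: 0x8B = 10001011 (10xxxxxx ✓), payload 001011.
Concatenate: 001111100011011001011 = 0x7C6CB (21 bits → U+7C6CB).

U+7C6CB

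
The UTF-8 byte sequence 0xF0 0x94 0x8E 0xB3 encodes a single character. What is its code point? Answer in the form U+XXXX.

U+143B3

Leading byte 0xF0 = 11110000 matches 11110xxx → 4-byte sequence.
Byte 1: 0xF0 = 11110000, payload 000 (3 bits).
Byte 2: 0x94 = 10010100 (10xxxxxx ✓), payload 010100.
Byte 3: 0x8E = 10001110 (10xxxxxx ✓), payload 001110.
Byte 4: 0xB3 = 10110011 (10xxxxxx ✓), payload 110011.
Concatenate: 000010100001110110011 = 0x143B3 (21 bits → U+143B3).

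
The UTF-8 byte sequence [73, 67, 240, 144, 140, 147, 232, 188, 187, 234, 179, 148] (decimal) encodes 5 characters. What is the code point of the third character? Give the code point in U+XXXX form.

U+10313

Offset 0: leading byte 0x49 = 01001001 → 1-byte char #1 = 49.
Offset 1: leading byte 0x43 = 01000011 → 1-byte char #2 = 43.
Offset 2: leading byte 0xF0 = 11110000 → 4-byte char #3 = F0 90 8C 93.
Leading byte 0xF0 = 11110000 matches 11110xxx → 4-byte sequence.
Byte 1: 0xF0 = 11110000, payload 000 (3 bits).
Byte 2: 0x90 = 10010000 (10xxxxxx ✓), payload 010000.
Byte 3: 0x8C = 10001100 (10xxxxxx ✓), payload 001100.
Byte 4: 0x93 = 10010011 (10xxxxxx ✓), payload 010011.
Concatenate: 000010000001100010011 = 0x10313 (21 bits → U+10313).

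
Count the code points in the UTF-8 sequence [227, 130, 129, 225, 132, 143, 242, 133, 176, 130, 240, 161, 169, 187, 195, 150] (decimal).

Byte at offset 0: 0xE3 = 11100011 → 3-byte char (#1). Advance 3.
Byte at offset 3: 0xE1 = 11100001 → 3-byte char (#2). Advance 3.
Byte at offset 6: 0xF2 = 11110010 → 4-byte char (#3). Advance 4.
Byte at offset 10: 0xF0 = 11110000 → 4-byte char (#4). Advance 4.
Byte at offset 14: 0xC3 = 11000011 → 2-byte char (#5). Advance 2.
Reached end at offset 16 after 5 code points.

5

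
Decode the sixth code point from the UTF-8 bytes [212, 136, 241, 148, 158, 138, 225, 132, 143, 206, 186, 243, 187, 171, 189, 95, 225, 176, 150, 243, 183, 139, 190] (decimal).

U+005F

Offset 0: leading byte 0xD4 = 11010100 → 2-byte char #1 = D4 88.
Offset 2: leading byte 0xF1 = 11110001 → 4-byte char #2 = F1 94 9E 8A.
Offset 6: leading byte 0xE1 = 11100001 → 3-byte char #3 = E1 84 8F.
Offset 9: leading byte 0xCE = 11001110 → 2-byte char #4 = CE BA.
Offset 11: leading byte 0xF3 = 11110011 → 4-byte char #5 = F3 BB AB BD.
Offset 15: leading byte 0x5F = 01011111 → 1-byte char #6 = 5F.
Leading byte 0x5F = 01011111 matches 0xxxxxxx → 1-byte sequence.
Byte 1: 0x5F = 01011111, payload 1011111 (7 bits).
Concatenate: 1011111 = 0x5F (7 bits → U+005F).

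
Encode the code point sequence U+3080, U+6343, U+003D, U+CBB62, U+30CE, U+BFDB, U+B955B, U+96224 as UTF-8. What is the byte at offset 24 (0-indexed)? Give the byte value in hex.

0xA4

U+3080 → 3-byte form E3 82 80 at offsets 0–2.
U+6343 → 3-byte form E6 8D 83 at offsets 3–5.
U+003D → 1-byte form 3D at offsets 6–6.
U+CBB62 → 4-byte form F3 8B AD A2 at offsets 7–10.
U+30CE → 3-byte form E3 83 8E at offsets 11–13.
U+BFDB → 3-byte form EB BF 9B at offsets 14–16.
U+B955B → 4-byte form F2 B9 95 9B at offsets 17–20.
U+96224 → 4-byte form F2 96 88 A4 at offsets 21–24.
Offset 24 falls in char 8's range; it's byte 4 of F2 96 88 A4 = 0xA4.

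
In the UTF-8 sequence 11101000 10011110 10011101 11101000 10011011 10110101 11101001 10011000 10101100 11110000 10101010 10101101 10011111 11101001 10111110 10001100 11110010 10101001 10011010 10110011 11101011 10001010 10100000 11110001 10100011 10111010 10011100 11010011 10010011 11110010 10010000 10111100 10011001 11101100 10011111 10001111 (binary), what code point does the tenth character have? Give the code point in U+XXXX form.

U+90F19

Offset 0: leading byte 0xE8 = 11101000 → 3-byte char #1 = E8 9E 9D.
Offset 3: leading byte 0xE8 = 11101000 → 3-byte char #2 = E8 9B B5.
Offset 6: leading byte 0xE9 = 11101001 → 3-byte char #3 = E9 98 AC.
Offset 9: leading byte 0xF0 = 11110000 → 4-byte char #4 = F0 AA AD 9F.
Offset 13: leading byte 0xE9 = 11101001 → 3-byte char #5 = E9 BE 8C.
Offset 16: leading byte 0xF2 = 11110010 → 4-byte char #6 = F2 A9 9A B3.
Offset 20: leading byte 0xEB = 11101011 → 3-byte char #7 = EB 8A A0.
Offset 23: leading byte 0xF1 = 11110001 → 4-byte char #8 = F1 A3 BA 9C.
Offset 27: leading byte 0xD3 = 11010011 → 2-byte char #9 = D3 93.
Offset 29: leading byte 0xF2 = 11110010 → 4-byte char #10 = F2 90 BC 99.
Leading byte 0xF2 = 11110010 matches 11110xxx → 4-byte sequence.
Byte 1: 0xF2 = 11110010, payload 010 (3 bits).
Byte 2: 0x90 = 10010000 (10xxxxxx ✓), payload 010000.
Byte 3: 0xBC = 10111100 (10xxxxxx ✓), payload 111100.
Byte 4: 0x99 = 10011001 (10xxxxxx ✓), payload 011001.
Concatenate: 010010000111100011001 = 0x90F19 (21 bits → U+90F19).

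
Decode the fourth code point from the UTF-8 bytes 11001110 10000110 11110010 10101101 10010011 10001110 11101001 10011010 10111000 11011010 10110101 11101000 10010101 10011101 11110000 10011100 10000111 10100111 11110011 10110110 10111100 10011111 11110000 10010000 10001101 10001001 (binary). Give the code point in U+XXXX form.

Offset 0: leading byte 0xCE = 11001110 → 2-byte char #1 = CE 86.
Offset 2: leading byte 0xF2 = 11110010 → 4-byte char #2 = F2 AD 93 8E.
Offset 6: leading byte 0xE9 = 11101001 → 3-byte char #3 = E9 9A B8.
Offset 9: leading byte 0xDA = 11011010 → 2-byte char #4 = DA B5.
Leading byte 0xDA = 11011010 matches 110xxxxx → 2-byte sequence.
Byte 1: 0xDA = 11011010, payload 11010 (5 bits).
Byte 2: 0xB5 = 10110101 (10xxxxxx ✓), payload 110101.
Concatenate: 11010110101 = 0x6B5 (11 bits → U+06B5).

U+06B5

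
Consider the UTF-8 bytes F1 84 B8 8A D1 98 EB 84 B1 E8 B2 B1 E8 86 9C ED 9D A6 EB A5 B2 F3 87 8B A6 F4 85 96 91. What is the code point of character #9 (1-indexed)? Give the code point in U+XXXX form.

U+105591

Offset 0: leading byte 0xF1 = 11110001 → 4-byte char #1 = F1 84 B8 8A.
Offset 4: leading byte 0xD1 = 11010001 → 2-byte char #2 = D1 98.
Offset 6: leading byte 0xEB = 11101011 → 3-byte char #3 = EB 84 B1.
Offset 9: leading byte 0xE8 = 11101000 → 3-byte char #4 = E8 B2 B1.
Offset 12: leading byte 0xE8 = 11101000 → 3-byte char #5 = E8 86 9C.
Offset 15: leading byte 0xED = 11101101 → 3-byte char #6 = ED 9D A6.
Offset 18: leading byte 0xEB = 11101011 → 3-byte char #7 = EB A5 B2.
Offset 21: leading byte 0xF3 = 11110011 → 4-byte char #8 = F3 87 8B A6.
Offset 25: leading byte 0xF4 = 11110100 → 4-byte char #9 = F4 85 96 91.
Leading byte 0xF4 = 11110100 matches 11110xxx → 4-byte sequence.
Byte 1: 0xF4 = 11110100, payload 100 (3 bits).
Byte 2: 0x85 = 10000101 (10xxxxxx ✓), payload 000101.
Byte 3: 0x96 = 10010110 (10xxxxxx ✓), payload 010110.
Byte 4: 0x91 = 10010001 (10xxxxxx ✓), payload 010001.
Concatenate: 100000101010110010001 = 0x105591 (21 bits → U+105591).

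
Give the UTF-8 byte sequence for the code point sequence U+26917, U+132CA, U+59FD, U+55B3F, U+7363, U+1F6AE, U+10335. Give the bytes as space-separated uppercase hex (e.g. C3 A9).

U+26917: 4-byte form → F0 A6 A4 97.
U+132CA: 4-byte form → F0 93 8B 8A.
U+59FD: 3-byte form → E5 A7 BD.
U+55B3F: 4-byte form → F1 95 AC BF.
U+7363: 3-byte form → E7 8D A3.
U+1F6AE: 4-byte form → F0 9F 9A AE.
U+10335: 4-byte form → F0 90 8C B5.
Concatenated (26 bytes): F0 A6 A4 97 F0 93 8B 8A E5 A7 BD F1 95 AC BF E7 8D A3 F0 9F 9A AE F0 90 8C B5.

F0 A6 A4 97 F0 93 8B 8A E5 A7 BD F1 95 AC BF E7 8D A3 F0 9F 9A AE F0 90 8C B5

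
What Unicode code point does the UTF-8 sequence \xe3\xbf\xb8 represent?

U+3FF8

Leading byte 0xE3 = 11100011 matches 1110xxxx → 3-byte sequence.
Byte 1: 0xE3 = 11100011, payload 0011 (4 bits).
Byte 2: 0xBF = 10111111 (10xxxxxx ✓), payload 111111.
Byte 3: 0xB8 = 10111000 (10xxxxxx ✓), payload 111000.
Concatenate: 0011111111111000 = 0x3FF8 (16 bits → U+3FF8).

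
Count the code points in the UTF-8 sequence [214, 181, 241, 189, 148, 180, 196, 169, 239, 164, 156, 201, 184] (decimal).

Byte at offset 0: 0xD6 = 11010110 → 2-byte char (#1). Advance 2.
Byte at offset 2: 0xF1 = 11110001 → 4-byte char (#2). Advance 4.
Byte at offset 6: 0xC4 = 11000100 → 2-byte char (#3). Advance 2.
Byte at offset 8: 0xEF = 11101111 → 3-byte char (#4). Advance 3.
Byte at offset 11: 0xC9 = 11001001 → 2-byte char (#5). Advance 2.
Reached end at offset 13 after 5 code points.

5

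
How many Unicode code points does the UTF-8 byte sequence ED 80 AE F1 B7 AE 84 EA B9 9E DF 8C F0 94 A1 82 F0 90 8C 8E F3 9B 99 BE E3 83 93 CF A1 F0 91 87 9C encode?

Byte at offset 0: 0xED = 11101101 → 3-byte char (#1). Advance 3.
Byte at offset 3: 0xF1 = 11110001 → 4-byte char (#2). Advance 4.
Byte at offset 7: 0xEA = 11101010 → 3-byte char (#3). Advance 3.
Byte at offset 10: 0xDF = 11011111 → 2-byte char (#4). Advance 2.
Byte at offset 12: 0xF0 = 11110000 → 4-byte char (#5). Advance 4.
Byte at offset 16: 0xF0 = 11110000 → 4-byte char (#6). Advance 4.
Byte at offset 20: 0xF3 = 11110011 → 4-byte char (#7). Advance 4.
Byte at offset 24: 0xE3 = 11100011 → 3-byte char (#8). Advance 3.
Byte at offset 27: 0xCF = 11001111 → 2-byte char (#9). Advance 2.
Byte at offset 29: 0xF0 = 11110000 → 4-byte char (#10). Advance 4.
Reached end at offset 33 after 10 code points.

10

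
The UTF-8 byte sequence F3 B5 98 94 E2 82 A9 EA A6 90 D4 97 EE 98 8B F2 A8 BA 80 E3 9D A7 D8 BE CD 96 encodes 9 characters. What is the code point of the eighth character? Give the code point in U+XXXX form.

U+063E

Offset 0: leading byte 0xF3 = 11110011 → 4-byte char #1 = F3 B5 98 94.
Offset 4: leading byte 0xE2 = 11100010 → 3-byte char #2 = E2 82 A9.
Offset 7: leading byte 0xEA = 11101010 → 3-byte char #3 = EA A6 90.
Offset 10: leading byte 0xD4 = 11010100 → 2-byte char #4 = D4 97.
Offset 12: leading byte 0xEE = 11101110 → 3-byte char #5 = EE 98 8B.
Offset 15: leading byte 0xF2 = 11110010 → 4-byte char #6 = F2 A8 BA 80.
Offset 19: leading byte 0xE3 = 11100011 → 3-byte char #7 = E3 9D A7.
Offset 22: leading byte 0xD8 = 11011000 → 2-byte char #8 = D8 BE.
Leading byte 0xD8 = 11011000 matches 110xxxxx → 2-byte sequence.
Byte 1: 0xD8 = 11011000, payload 11000 (5 bits).
Byte 2: 0xBE = 10111110 (10xxxxxx ✓), payload 111110.
Concatenate: 11000111110 = 0x63E (11 bits → U+063E).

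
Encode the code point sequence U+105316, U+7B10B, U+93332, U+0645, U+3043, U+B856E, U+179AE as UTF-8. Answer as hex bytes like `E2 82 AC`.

F4 85 8C 96 F1 BB 84 8B F2 93 8C B2 D9 85 E3 81 83 F2 B8 95 AE F0 97 A6 AE

U+105316: 4-byte form → F4 85 8C 96.
U+7B10B: 4-byte form → F1 BB 84 8B.
U+93332: 4-byte form → F2 93 8C B2.
U+0645: 2-byte form → D9 85.
U+3043: 3-byte form → E3 81 83.
U+B856E: 4-byte form → F2 B8 95 AE.
U+179AE: 4-byte form → F0 97 A6 AE.
Concatenated (25 bytes): F4 85 8C 96 F1 BB 84 8B F2 93 8C B2 D9 85 E3 81 83 F2 B8 95 AE F0 97 A6 AE.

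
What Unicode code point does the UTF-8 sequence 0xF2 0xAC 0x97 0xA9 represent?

U+AC5E9

Leading byte 0xF2 = 11110010 matches 11110xxx → 4-byte sequence.
Byte 1: 0xF2 = 11110010, payload 010 (3 bits).
Byte 2: 0xAC = 10101100 (10xxxxxx ✓), payload 101100.
Byte 3: 0x97 = 10010111 (10xxxxxx ✓), payload 010111.
Byte 4: 0xA9 = 10101001 (10xxxxxx ✓), payload 101001.
Concatenate: 010101100010111101001 = 0xAC5E9 (21 bits → U+AC5E9).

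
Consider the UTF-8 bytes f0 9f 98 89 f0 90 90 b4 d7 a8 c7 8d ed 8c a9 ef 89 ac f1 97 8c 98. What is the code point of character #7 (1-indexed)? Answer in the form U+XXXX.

U+57318

Offset 0: leading byte 0xF0 = 11110000 → 4-byte char #1 = F0 9F 98 89.
Offset 4: leading byte 0xF0 = 11110000 → 4-byte char #2 = F0 90 90 B4.
Offset 8: leading byte 0xD7 = 11010111 → 2-byte char #3 = D7 A8.
Offset 10: leading byte 0xC7 = 11000111 → 2-byte char #4 = C7 8D.
Offset 12: leading byte 0xED = 11101101 → 3-byte char #5 = ED 8C A9.
Offset 15: leading byte 0xEF = 11101111 → 3-byte char #6 = EF 89 AC.
Offset 18: leading byte 0xF1 = 11110001 → 4-byte char #7 = F1 97 8C 98.
Leading byte 0xF1 = 11110001 matches 11110xxx → 4-byte sequence.
Byte 1: 0xF1 = 11110001, payload 001 (3 bits).
Byte 2: 0x97 = 10010111 (10xxxxxx ✓), payload 010111.
Byte 3: 0x8C = 10001100 (10xxxxxx ✓), payload 001100.
Byte 4: 0x98 = 10011000 (10xxxxxx ✓), payload 011000.
Concatenate: 001010111001100011000 = 0x57318 (21 bits → U+57318).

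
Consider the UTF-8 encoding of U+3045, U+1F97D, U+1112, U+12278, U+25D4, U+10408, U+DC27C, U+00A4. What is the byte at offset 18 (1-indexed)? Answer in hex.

1-indexed offset 18 is 0-indexed offset 17.
U+3045 → 3-byte form E3 81 85 at offsets 0–2.
U+1F97D → 4-byte form F0 9F A5 BD at offsets 3–6.
U+1112 → 3-byte form E1 84 92 at offsets 7–9.
U+12278 → 4-byte form F0 92 89 B8 at offsets 10–13.
U+25D4 → 3-byte form E2 97 94 at offsets 14–16.
U+10408 → 4-byte form F0 90 90 88 at offsets 17–20.
Offset 17 falls in char 6's range; it's byte 1 of F0 90 90 88 = 0xF0.

0xF0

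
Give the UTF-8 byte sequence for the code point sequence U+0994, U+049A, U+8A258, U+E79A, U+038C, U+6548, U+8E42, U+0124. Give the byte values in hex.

U+0994: 3-byte form → E0 A6 94.
U+049A: 2-byte form → D2 9A.
U+8A258: 4-byte form → F2 8A 89 98.
U+E79A: 3-byte form → EE 9E 9A.
U+038C: 2-byte form → CE 8C.
U+6548: 3-byte form → E6 95 88.
U+8E42: 3-byte form → E8 B9 82.
U+0124: 2-byte form → C4 A4.
Concatenated (22 bytes): E0 A6 94 D2 9A F2 8A 89 98 EE 9E 9A CE 8C E6 95 88 E8 B9 82 C4 A4.

E0 A6 94 D2 9A F2 8A 89 98 EE 9E 9A CE 8C E6 95 88 E8 B9 82 C4 A4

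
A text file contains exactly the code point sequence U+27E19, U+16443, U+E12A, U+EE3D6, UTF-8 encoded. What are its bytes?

F0 A7 B8 99 F0 96 91 83 EE 84 AA F3 AE 8F 96

U+27E19: 4-byte form → F0 A7 B8 99.
U+16443: 4-byte form → F0 96 91 83.
U+E12A: 3-byte form → EE 84 AA.
U+EE3D6: 4-byte form → F3 AE 8F 96.
Concatenated (15 bytes): F0 A7 B8 99 F0 96 91 83 EE 84 AA F3 AE 8F 96.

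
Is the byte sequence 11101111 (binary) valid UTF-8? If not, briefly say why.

invalid (sequence truncated)

Leading byte 0xEF = 11101111 → 3-byte form, but only 1 byte is present.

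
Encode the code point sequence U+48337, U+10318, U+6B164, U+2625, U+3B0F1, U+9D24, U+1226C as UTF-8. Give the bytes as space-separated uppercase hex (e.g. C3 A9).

F1 88 8C B7 F0 90 8C 98 F1 AB 85 A4 E2 98 A5 F0 BB 83 B1 E9 B4 A4 F0 92 89 AC

U+48337: 4-byte form → F1 88 8C B7.
U+10318: 4-byte form → F0 90 8C 98.
U+6B164: 4-byte form → F1 AB 85 A4.
U+2625: 3-byte form → E2 98 A5.
U+3B0F1: 4-byte form → F0 BB 83 B1.
U+9D24: 3-byte form → E9 B4 A4.
U+1226C: 4-byte form → F0 92 89 AC.
Concatenated (26 bytes): F1 88 8C B7 F0 90 8C 98 F1 AB 85 A4 E2 98 A5 F0 BB 83 B1 E9 B4 A4 F0 92 89 AC.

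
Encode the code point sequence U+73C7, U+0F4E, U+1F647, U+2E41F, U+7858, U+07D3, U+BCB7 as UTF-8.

U+73C7: 3-byte form → E7 8F 87.
U+0F4E: 3-byte form → E0 BD 8E.
U+1F647: 4-byte form → F0 9F 99 87.
U+2E41F: 4-byte form → F0 AE 90 9F.
U+7858: 3-byte form → E7 A1 98.
U+07D3: 2-byte form → DF 93.
U+BCB7: 3-byte form → EB B2 B7.
Concatenated (22 bytes): E7 8F 87 E0 BD 8E F0 9F 99 87 F0 AE 90 9F E7 A1 98 DF 93 EB B2 B7.

E7 8F 87 E0 BD 8E F0 9F 99 87 F0 AE 90 9F E7 A1 98 DF 93 EB B2 B7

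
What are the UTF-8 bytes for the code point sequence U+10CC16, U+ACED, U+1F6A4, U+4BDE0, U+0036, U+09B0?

U+10CC16: 4-byte form → F4 8C B0 96.
U+ACED: 3-byte form → EA B3 AD.
U+1F6A4: 4-byte form → F0 9F 9A A4.
U+4BDE0: 4-byte form → F1 8B B7 A0.
U+0036: 1-byte form → 36.
U+09B0: 3-byte form → E0 A6 B0.
Concatenated (19 bytes): F4 8C B0 96 EA B3 AD F0 9F 9A A4 F1 8B B7 A0 36 E0 A6 B0.

F4 8C B0 96 EA B3 AD F0 9F 9A A4 F1 8B B7 A0 36 E0 A6 B0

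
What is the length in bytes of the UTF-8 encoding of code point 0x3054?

3

U+3054 = 0x3054. UTF-8 uses 1 byte below 0x80, 2 below 0x800, 3 below 0x10000, 4 up to 0x10FFFF. 0x3054 is in U+0800–U+FFFF → 3 bytes.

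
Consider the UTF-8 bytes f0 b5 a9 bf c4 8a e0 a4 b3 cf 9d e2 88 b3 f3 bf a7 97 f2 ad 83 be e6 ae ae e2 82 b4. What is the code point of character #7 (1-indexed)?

U+AD0FE

Offset 0: leading byte 0xF0 = 11110000 → 4-byte char #1 = F0 B5 A9 BF.
Offset 4: leading byte 0xC4 = 11000100 → 2-byte char #2 = C4 8A.
Offset 6: leading byte 0xE0 = 11100000 → 3-byte char #3 = E0 A4 B3.
Offset 9: leading byte 0xCF = 11001111 → 2-byte char #4 = CF 9D.
Offset 11: leading byte 0xE2 = 11100010 → 3-byte char #5 = E2 88 B3.
Offset 14: leading byte 0xF3 = 11110011 → 4-byte char #6 = F3 BF A7 97.
Offset 18: leading byte 0xF2 = 11110010 → 4-byte char #7 = F2 AD 83 BE.
Leading byte 0xF2 = 11110010 matches 11110xxx → 4-byte sequence.
Byte 1: 0xF2 = 11110010, payload 010 (3 bits).
Byte 2: 0xAD = 10101101 (10xxxxxx ✓), payload 101101.
Byte 3: 0x83 = 10000011 (10xxxxxx ✓), payload 000011.
Byte 4: 0xBE = 10111110 (10xxxxxx ✓), payload 111110.
Concatenate: 010101101000011111110 = 0xAD0FE (21 bits → U+AD0FE).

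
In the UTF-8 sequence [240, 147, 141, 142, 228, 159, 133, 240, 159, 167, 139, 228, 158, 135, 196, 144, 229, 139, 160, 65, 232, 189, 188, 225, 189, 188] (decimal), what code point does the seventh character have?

U+0041

Offset 0: leading byte 0xF0 = 11110000 → 4-byte char #1 = F0 93 8D 8E.
Offset 4: leading byte 0xE4 = 11100100 → 3-byte char #2 = E4 9F 85.
Offset 7: leading byte 0xF0 = 11110000 → 4-byte char #3 = F0 9F A7 8B.
Offset 11: leading byte 0xE4 = 11100100 → 3-byte char #4 = E4 9E 87.
Offset 14: leading byte 0xC4 = 11000100 → 2-byte char #5 = C4 90.
Offset 16: leading byte 0xE5 = 11100101 → 3-byte char #6 = E5 8B A0.
Offset 19: leading byte 0x41 = 01000001 → 1-byte char #7 = 41.
Leading byte 0x41 = 01000001 matches 0xxxxxxx → 1-byte sequence.
Byte 1: 0x41 = 01000001, payload 1000001 (7 bits).
Concatenate: 1000001 = 0x41 (7 bits → U+0041).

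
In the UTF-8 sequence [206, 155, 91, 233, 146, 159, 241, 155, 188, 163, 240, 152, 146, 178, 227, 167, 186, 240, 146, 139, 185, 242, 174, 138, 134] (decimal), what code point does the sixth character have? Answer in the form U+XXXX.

U+39FA

Offset 0: leading byte 0xCE = 11001110 → 2-byte char #1 = CE 9B.
Offset 2: leading byte 0x5B = 01011011 → 1-byte char #2 = 5B.
Offset 3: leading byte 0xE9 = 11101001 → 3-byte char #3 = E9 92 9F.
Offset 6: leading byte 0xF1 = 11110001 → 4-byte char #4 = F1 9B BC A3.
Offset 10: leading byte 0xF0 = 11110000 → 4-byte char #5 = F0 98 92 B2.
Offset 14: leading byte 0xE3 = 11100011 → 3-byte char #6 = E3 A7 BA.
Leading byte 0xE3 = 11100011 matches 1110xxxx → 3-byte sequence.
Byte 1: 0xE3 = 11100011, payload 0011 (4 bits).
Byte 2: 0xA7 = 10100111 (10xxxxxx ✓), payload 100111.
Byte 3: 0xBA = 10111010 (10xxxxxx ✓), payload 111010.
Concatenate: 0011100111111010 = 0x39FA (16 bits → U+39FA).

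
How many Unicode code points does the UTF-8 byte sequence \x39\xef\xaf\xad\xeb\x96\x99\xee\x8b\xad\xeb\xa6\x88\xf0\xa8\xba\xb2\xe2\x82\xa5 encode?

Byte at offset 0: 0x39 = 00111001 → 1-byte char (#1). Advance 1.
Byte at offset 1: 0xEF = 11101111 → 3-byte char (#2). Advance 3.
Byte at offset 4: 0xEB = 11101011 → 3-byte char (#3). Advance 3.
Byte at offset 7: 0xEE = 11101110 → 3-byte char (#4). Advance 3.
Byte at offset 10: 0xEB = 11101011 → 3-byte char (#5). Advance 3.
Byte at offset 13: 0xF0 = 11110000 → 4-byte char (#6). Advance 4.
Byte at offset 17: 0xE2 = 11100010 → 3-byte char (#7). Advance 3.
Reached end at offset 20 after 7 code points.

7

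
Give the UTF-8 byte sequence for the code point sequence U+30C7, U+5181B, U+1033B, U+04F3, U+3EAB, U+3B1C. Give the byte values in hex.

E3 83 87 F1 91 A0 9B F0 90 8C BB D3 B3 E3 BA AB E3 AC 9C

U+30C7: 3-byte form → E3 83 87.
U+5181B: 4-byte form → F1 91 A0 9B.
U+1033B: 4-byte form → F0 90 8C BB.
U+04F3: 2-byte form → D3 B3.
U+3EAB: 3-byte form → E3 BA AB.
U+3B1C: 3-byte form → E3 AC 9C.
Concatenated (19 bytes): E3 83 87 F1 91 A0 9B F0 90 8C BB D3 B3 E3 BA AB E3 AC 9C.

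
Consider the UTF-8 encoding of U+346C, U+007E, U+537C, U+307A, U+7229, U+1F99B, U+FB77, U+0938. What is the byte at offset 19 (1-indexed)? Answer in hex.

1-indexed offset 19 is 0-indexed offset 18.
U+346C → 3-byte form E3 91 AC at offsets 0–2.
U+007E → 1-byte form 7E at offsets 3–3.
U+537C → 3-byte form E5 8D BC at offsets 4–6.
U+307A → 3-byte form E3 81 BA at offsets 7–9.
U+7229 → 3-byte form E7 88 A9 at offsets 10–12.
U+1F99B → 4-byte form F0 9F A6 9B at offsets 13–16.
U+FB77 → 3-byte form EF AD B7 at offsets 17–19.
Offset 18 falls in char 7's range; it's byte 2 of EF AD B7 = 0xAD.

0xAD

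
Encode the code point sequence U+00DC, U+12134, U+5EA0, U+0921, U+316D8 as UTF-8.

C3 9C F0 92 84 B4 E5 BA A0 E0 A4 A1 F0 B1 9B 98

U+00DC: 2-byte form → C3 9C.
U+12134: 4-byte form → F0 92 84 B4.
U+5EA0: 3-byte form → E5 BA A0.
U+0921: 3-byte form → E0 A4 A1.
U+316D8: 4-byte form → F0 B1 9B 98.
Concatenated (16 bytes): C3 9C F0 92 84 B4 E5 BA A0 E0 A4 A1 F0 B1 9B 98.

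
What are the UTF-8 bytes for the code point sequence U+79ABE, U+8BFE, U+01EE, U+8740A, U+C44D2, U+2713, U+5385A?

F1 B9 AA BE E8 AF BE C7 AE F2 87 90 8A F3 84 93 92 E2 9C 93 F1 93 A1 9A

U+79ABE: 4-byte form → F1 B9 AA BE.
U+8BFE: 3-byte form → E8 AF BE.
U+01EE: 2-byte form → C7 AE.
U+8740A: 4-byte form → F2 87 90 8A.
U+C44D2: 4-byte form → F3 84 93 92.
U+2713: 3-byte form → E2 9C 93.
U+5385A: 4-byte form → F1 93 A1 9A.
Concatenated (24 bytes): F1 B9 AA BE E8 AF BE C7 AE F2 87 90 8A F3 84 93 92 E2 9C 93 F1 93 A1 9A.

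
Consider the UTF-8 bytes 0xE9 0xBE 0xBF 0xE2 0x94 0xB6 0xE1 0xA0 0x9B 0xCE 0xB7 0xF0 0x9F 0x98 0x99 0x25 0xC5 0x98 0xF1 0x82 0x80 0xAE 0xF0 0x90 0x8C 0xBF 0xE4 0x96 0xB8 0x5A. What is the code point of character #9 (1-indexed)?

U+1033F

Offset 0: leading byte 0xE9 = 11101001 → 3-byte char #1 = E9 BE BF.
Offset 3: leading byte 0xE2 = 11100010 → 3-byte char #2 = E2 94 B6.
Offset 6: leading byte 0xE1 = 11100001 → 3-byte char #3 = E1 A0 9B.
Offset 9: leading byte 0xCE = 11001110 → 2-byte char #4 = CE B7.
Offset 11: leading byte 0xF0 = 11110000 → 4-byte char #5 = F0 9F 98 99.
Offset 15: leading byte 0x25 = 00100101 → 1-byte char #6 = 25.
Offset 16: leading byte 0xC5 = 11000101 → 2-byte char #7 = C5 98.
Offset 18: leading byte 0xF1 = 11110001 → 4-byte char #8 = F1 82 80 AE.
Offset 22: leading byte 0xF0 = 11110000 → 4-byte char #9 = F0 90 8C BF.
Leading byte 0xF0 = 11110000 matches 11110xxx → 4-byte sequence.
Byte 1: 0xF0 = 11110000, payload 000 (3 bits).
Byte 2: 0x90 = 10010000 (10xxxxxx ✓), payload 010000.
Byte 3: 0x8C = 10001100 (10xxxxxx ✓), payload 001100.
Byte 4: 0xBF = 10111111 (10xxxxxx ✓), payload 111111.
Concatenate: 000010000001100111111 = 0x1033F (21 bits → U+1033F).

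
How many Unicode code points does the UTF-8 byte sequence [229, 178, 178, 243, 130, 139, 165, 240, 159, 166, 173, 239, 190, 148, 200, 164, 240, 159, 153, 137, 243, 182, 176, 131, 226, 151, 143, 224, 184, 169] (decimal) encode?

Byte at offset 0: 0xE5 = 11100101 → 3-byte char (#1). Advance 3.
Byte at offset 3: 0xF3 = 11110011 → 4-byte char (#2). Advance 4.
Byte at offset 7: 0xF0 = 11110000 → 4-byte char (#3). Advance 4.
Byte at offset 11: 0xEF = 11101111 → 3-byte char (#4). Advance 3.
Byte at offset 14: 0xC8 = 11001000 → 2-byte char (#5). Advance 2.
Byte at offset 16: 0xF0 = 11110000 → 4-byte char (#6). Advance 4.
Byte at offset 20: 0xF3 = 11110011 → 4-byte char (#7). Advance 4.
Byte at offset 24: 0xE2 = 11100010 → 3-byte char (#8). Advance 3.
Byte at offset 27: 0xE0 = 11100000 → 3-byte char (#9). Advance 3.
Reached end at offset 30 after 9 code points.

9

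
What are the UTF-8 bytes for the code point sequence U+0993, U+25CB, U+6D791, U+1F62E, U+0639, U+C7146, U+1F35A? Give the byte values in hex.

E0 A6 93 E2 97 8B F1 AD 9E 91 F0 9F 98 AE D8 B9 F3 87 85 86 F0 9F 8D 9A

U+0993: 3-byte form → E0 A6 93.
U+25CB: 3-byte form → E2 97 8B.
U+6D791: 4-byte form → F1 AD 9E 91.
U+1F62E: 4-byte form → F0 9F 98 AE.
U+0639: 2-byte form → D8 B9.
U+C7146: 4-byte form → F3 87 85 86.
U+1F35A: 4-byte form → F0 9F 8D 9A.
Concatenated (24 bytes): E0 A6 93 E2 97 8B F1 AD 9E 91 F0 9F 98 AE D8 B9 F3 87 85 86 F0 9F 8D 9A.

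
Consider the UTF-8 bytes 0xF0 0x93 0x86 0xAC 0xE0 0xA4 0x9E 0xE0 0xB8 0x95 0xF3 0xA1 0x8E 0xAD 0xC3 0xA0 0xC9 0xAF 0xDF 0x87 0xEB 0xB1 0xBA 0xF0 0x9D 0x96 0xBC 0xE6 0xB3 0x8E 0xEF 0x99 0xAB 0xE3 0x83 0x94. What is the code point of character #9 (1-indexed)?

Offset 0: leading byte 0xF0 = 11110000 → 4-byte char #1 = F0 93 86 AC.
Offset 4: leading byte 0xE0 = 11100000 → 3-byte char #2 = E0 A4 9E.
Offset 7: leading byte 0xE0 = 11100000 → 3-byte char #3 = E0 B8 95.
Offset 10: leading byte 0xF3 = 11110011 → 4-byte char #4 = F3 A1 8E AD.
Offset 14: leading byte 0xC3 = 11000011 → 2-byte char #5 = C3 A0.
Offset 16: leading byte 0xC9 = 11001001 → 2-byte char #6 = C9 AF.
Offset 18: leading byte 0xDF = 11011111 → 2-byte char #7 = DF 87.
Offset 20: leading byte 0xEB = 11101011 → 3-byte char #8 = EB B1 BA.
Offset 23: leading byte 0xF0 = 11110000 → 4-byte char #9 = F0 9D 96 BC.
Leading byte 0xF0 = 11110000 matches 11110xxx → 4-byte sequence.
Byte 1: 0xF0 = 11110000, payload 000 (3 bits).
Byte 2: 0x9D = 10011101 (10xxxxxx ✓), payload 011101.
Byte 3: 0x96 = 10010110 (10xxxxxx ✓), payload 010110.
Byte 4: 0xBC = 10111100 (10xxxxxx ✓), payload 111100.
Concatenate: 000011101010110111100 = 0x1D5BC (21 bits → U+1D5BC).

U+1D5BC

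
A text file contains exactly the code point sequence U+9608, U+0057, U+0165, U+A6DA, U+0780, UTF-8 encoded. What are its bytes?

E9 98 88 57 C5 A5 EA 9B 9A DE 80

U+9608: 3-byte form → E9 98 88.
U+0057: 1-byte form → 57.
U+0165: 2-byte form → C5 A5.
U+A6DA: 3-byte form → EA 9B 9A.
U+0780: 2-byte form → DE 80.
Concatenated (11 bytes): E9 98 88 57 C5 A5 EA 9B 9A DE 80.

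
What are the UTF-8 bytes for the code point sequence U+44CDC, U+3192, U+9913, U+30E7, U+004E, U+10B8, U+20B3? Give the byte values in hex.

F1 84 B3 9C E3 86 92 E9 A4 93 E3 83 A7 4E E1 82 B8 E2 82 B3

U+44CDC: 4-byte form → F1 84 B3 9C.
U+3192: 3-byte form → E3 86 92.
U+9913: 3-byte form → E9 A4 93.
U+30E7: 3-byte form → E3 83 A7.
U+004E: 1-byte form → 4E.
U+10B8: 3-byte form → E1 82 B8.
U+20B3: 3-byte form → E2 82 B3.
Concatenated (20 bytes): F1 84 B3 9C E3 86 92 E9 A4 93 E3 83 A7 4E E1 82 B8 E2 82 B3.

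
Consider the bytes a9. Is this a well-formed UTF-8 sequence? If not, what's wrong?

Byte 0xA9 = 10101001 has the form 10xxxxxx — a continuation byte — but there is no preceding leading byte.

invalid (continuation byte with no leading byte)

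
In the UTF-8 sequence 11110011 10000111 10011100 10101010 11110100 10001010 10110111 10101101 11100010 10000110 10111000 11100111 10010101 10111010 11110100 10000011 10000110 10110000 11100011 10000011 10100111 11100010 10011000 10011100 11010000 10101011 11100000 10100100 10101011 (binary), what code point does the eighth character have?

Offset 0: leading byte 0xF3 = 11110011 → 4-byte char #1 = F3 87 9C AA.
Offset 4: leading byte 0xF4 = 11110100 → 4-byte char #2 = F4 8A B7 AD.
Offset 8: leading byte 0xE2 = 11100010 → 3-byte char #3 = E2 86 B8.
Offset 11: leading byte 0xE7 = 11100111 → 3-byte char #4 = E7 95 BA.
Offset 14: leading byte 0xF4 = 11110100 → 4-byte char #5 = F4 83 86 B0.
Offset 18: leading byte 0xE3 = 11100011 → 3-byte char #6 = E3 83 A7.
Offset 21: leading byte 0xE2 = 11100010 → 3-byte char #7 = E2 98 9C.
Offset 24: leading byte 0xD0 = 11010000 → 2-byte char #8 = D0 AB.
Leading byte 0xD0 = 11010000 matches 110xxxxx → 2-byte sequence.
Byte 1: 0xD0 = 11010000, payload 10000 (5 bits).
Byte 2: 0xAB = 10101011 (10xxxxxx ✓), payload 101011.
Concatenate: 10000101011 = 0x42B (11 bits → U+042B).

U+042B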